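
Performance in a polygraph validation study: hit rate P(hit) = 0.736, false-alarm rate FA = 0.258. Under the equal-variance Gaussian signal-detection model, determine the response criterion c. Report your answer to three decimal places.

Φ⁻¹(0.736) = 0.6311, Φ⁻¹(0.258) = -0.6495
c = −½·[z(H) + z(FA)] = −0.5 × (0.6311 + (-0.6495)) = 0.0092
c > 0: the examiner has a conservative response bias.

c = 0.009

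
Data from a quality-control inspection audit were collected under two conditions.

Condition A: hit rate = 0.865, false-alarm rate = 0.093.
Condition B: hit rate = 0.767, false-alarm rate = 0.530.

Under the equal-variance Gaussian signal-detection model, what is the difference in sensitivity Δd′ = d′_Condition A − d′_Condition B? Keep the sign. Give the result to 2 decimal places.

Condition A: z(0.865) = 1.103, z(0.093) = -1.323, d' = 2.426
Condition B: z(0.767) = 0.729, z(0.530) = 0.075, d' = 0.654
Δd' = d'_Condition A − d'_Condition B = 2.426 − 0.654 = 1.772
Condition A has the higher sensitivity.

Δd′ = 1.77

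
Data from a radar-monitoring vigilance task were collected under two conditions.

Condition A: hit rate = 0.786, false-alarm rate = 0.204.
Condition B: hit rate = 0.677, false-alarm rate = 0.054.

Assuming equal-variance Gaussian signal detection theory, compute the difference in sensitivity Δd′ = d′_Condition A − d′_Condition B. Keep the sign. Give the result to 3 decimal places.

Δd′ = -0.447

Condition A: z(0.786) = 0.7926, z(0.204) = -0.8274, d' = 1.6200
Condition B: z(0.677) = 0.4593, z(0.054) = -1.6072, d' = 2.0665
Δd' = d'_Condition A − d'_Condition B = 1.6200 − 2.0665 = -0.4465
Condition B has the higher sensitivity.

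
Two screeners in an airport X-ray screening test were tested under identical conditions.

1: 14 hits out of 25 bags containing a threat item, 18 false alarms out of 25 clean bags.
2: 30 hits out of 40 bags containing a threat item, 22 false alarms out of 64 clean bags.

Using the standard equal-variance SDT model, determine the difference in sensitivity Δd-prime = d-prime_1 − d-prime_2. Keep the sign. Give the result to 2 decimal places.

1: z(0.5600) = 0.151, z(0.7200) = 0.583, d' = -0.432
2: z(0.7500) = 0.674, z(0.3438) = -0.402, d' = 1.076
Δd' = d'_1 − d'_2 = -0.432 − 1.076 = -1.508
2 has the higher sensitivity.

Δd-prime = -1.51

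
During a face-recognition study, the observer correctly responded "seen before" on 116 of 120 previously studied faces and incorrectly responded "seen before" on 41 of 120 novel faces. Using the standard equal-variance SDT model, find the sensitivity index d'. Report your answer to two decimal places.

d' = 2.24

H = 116/120 = 0.9667
FA = 41/120 = 0.3417
Φ⁻¹(H) = 1.834
Φ⁻¹(FA) = -0.408
d' = z(H) − z(FA) = 1.834 − (-0.408) = 2.242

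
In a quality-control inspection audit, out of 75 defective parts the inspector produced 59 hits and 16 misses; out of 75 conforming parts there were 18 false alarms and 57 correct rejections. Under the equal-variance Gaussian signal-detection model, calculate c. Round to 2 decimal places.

H = 59/75 = 0.7867
FA = 18/75 = 0.2400
z(H) = 0.7950
z(FA) = -0.7063
c = −½·[z(H) + z(FA)] = −0.5 × (0.7950 + (-0.7063)) = -0.04435

c = -0.04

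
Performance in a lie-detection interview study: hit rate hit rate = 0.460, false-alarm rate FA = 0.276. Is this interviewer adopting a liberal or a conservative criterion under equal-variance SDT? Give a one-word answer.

conservative

z(H) = -0.100, z(FA) = -0.595
c = −½·(z(H) + z(FA)) = 0.3475
c > 0 → conservative criterion (biased toward responding “no”).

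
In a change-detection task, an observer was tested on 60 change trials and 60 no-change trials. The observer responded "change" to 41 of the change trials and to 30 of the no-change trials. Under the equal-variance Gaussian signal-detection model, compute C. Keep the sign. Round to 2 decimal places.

C = -0.24

H = 41/60 = 0.6833
FA = 30/60 = 0.5000
z(0.6833) = 0.4769, z(0.5000) = 0.0000
c = −½·[z(H) + z(FA)] = −0.5 × (0.4769 + 0.0000) = -0.23845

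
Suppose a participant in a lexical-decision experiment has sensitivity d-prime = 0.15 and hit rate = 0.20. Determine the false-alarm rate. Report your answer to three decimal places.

false-alarm rate = 0.161

z(hit rate) = z(0.20) = -0.8416
z(FA) = z(H) − d' = -0.8416 − 0.15 = -0.9916
false-alarm rate = Φ(-0.9916) = 0.1607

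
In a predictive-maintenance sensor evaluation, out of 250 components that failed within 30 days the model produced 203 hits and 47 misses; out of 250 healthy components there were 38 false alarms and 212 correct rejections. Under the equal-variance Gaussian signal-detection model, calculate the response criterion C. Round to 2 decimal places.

H = 203/250 = 0.8120
FA = 38/250 = 0.1520
Φ⁻¹(H) = 0.885
Φ⁻¹(FA) = -1.028
c = −½·[z(H) + z(FA)] = −0.5 × (0.885 + (-1.028)) = 0.0715

C = 0.07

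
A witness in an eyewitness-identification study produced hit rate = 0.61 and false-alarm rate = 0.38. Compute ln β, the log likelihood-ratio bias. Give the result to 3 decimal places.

Φ⁻¹(0.61) = 0.2793, Φ⁻¹(0.38) = -0.3055
ln β = −½·[z(H)² − z(FA)²] = −0.5 × (0.0780 − 0.0933) = 0.00765

ln β = 0.008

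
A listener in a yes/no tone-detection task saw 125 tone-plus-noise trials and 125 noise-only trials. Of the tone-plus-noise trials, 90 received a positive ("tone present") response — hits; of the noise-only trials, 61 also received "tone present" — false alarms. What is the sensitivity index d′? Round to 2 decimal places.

H = 90/125 = 0.7200
FA = 61/125 = 0.4880
z(H) = 0.5828
z(FA) = -0.0301
d' = z(H) − z(FA) = 0.5828 − (-0.0301) = 0.6129

d′ = 0.61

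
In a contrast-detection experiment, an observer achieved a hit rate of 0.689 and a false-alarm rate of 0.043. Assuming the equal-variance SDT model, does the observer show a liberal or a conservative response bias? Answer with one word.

z(H) = 0.493, z(FA) = -1.717
c = −½·(z(H) + z(FA)) = 0.612
c > 0 → conservative criterion (biased toward responding “no”).

conservative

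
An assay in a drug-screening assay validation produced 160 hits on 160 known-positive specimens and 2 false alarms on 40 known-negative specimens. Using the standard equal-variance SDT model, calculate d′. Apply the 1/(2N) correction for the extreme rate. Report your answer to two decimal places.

d′ = 4.38

The hit rate is 160/160 = 1, so apply the 1/(2N) correction: H → 1 − 1/(2·160) = 0.99687.
z(H) = z(0.99687) = 2.734
z(FA) = z(0.05000) = -1.645
d' = 2.734 − (-1.645) = 4.379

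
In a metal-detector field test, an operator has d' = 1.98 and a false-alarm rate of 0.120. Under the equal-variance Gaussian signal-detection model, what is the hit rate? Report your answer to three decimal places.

hit rate = 0.790

z(false-alarm rate) = z(0.120) = -1.1750
z(H) = z(FA) + d' = -1.1750 + 1.98 = 0.8050
hit rate = Φ(0.8050) = 0.7896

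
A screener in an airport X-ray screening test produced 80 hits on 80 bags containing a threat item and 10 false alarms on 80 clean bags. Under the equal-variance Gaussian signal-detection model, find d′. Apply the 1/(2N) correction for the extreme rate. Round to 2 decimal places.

d′ = 3.65

The hit rate is 80/80 = 1, so apply the 1/(2N) correction: H → 1 − 1/(2·80) = 0.99375.
z(H) = z(0.99375) = 2.498
z(FA) = z(0.12500) = -1.150
d' = 2.498 − (-1.150) = 3.648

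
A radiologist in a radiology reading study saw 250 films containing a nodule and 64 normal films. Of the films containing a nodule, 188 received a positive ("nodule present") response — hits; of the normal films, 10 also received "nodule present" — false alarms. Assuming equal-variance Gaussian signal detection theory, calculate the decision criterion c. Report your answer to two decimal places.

c = 0.16

H = 188/250 = 0.7520
FA = 10/64 = 0.1562
z(0.7520) = 0.681, z(0.1562) = -1.010
c = −½·[z(H) + z(FA)] = −0.5 × (0.681 + (-1.010)) = 0.1645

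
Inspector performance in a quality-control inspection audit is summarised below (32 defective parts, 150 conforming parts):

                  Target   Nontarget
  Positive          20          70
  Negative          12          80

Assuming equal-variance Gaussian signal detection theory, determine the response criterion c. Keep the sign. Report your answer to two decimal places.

c = -0.12

H = 20/32 = 0.6250
FA = 70/150 = 0.4667
z(H) = z(0.6250) = 0.3186
z(FA) = z(0.4667) = -0.0836
c = −½·[z(H) + z(FA)] = −0.5 × (0.3186 + (-0.0836)) = -0.1175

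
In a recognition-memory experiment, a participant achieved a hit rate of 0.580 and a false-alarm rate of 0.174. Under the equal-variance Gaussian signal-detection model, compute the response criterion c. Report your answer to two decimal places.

c = 0.37

z(H) = 0.202
z(FA) = -0.938
c = −½·[z(H) + z(FA)] = −0.5 × (0.202 + (-0.938)) = 0.368
c > 0: the participant has a conservative response bias.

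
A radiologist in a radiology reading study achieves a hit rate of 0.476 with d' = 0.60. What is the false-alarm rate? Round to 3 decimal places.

z(hit rate) = z(0.476) = -0.0602
z(FA) = z(H) − d' = -0.0602 − 0.60 = -0.6602
false-alarm rate = Φ(-0.6602) = 0.2546

false-alarm rate = 0.255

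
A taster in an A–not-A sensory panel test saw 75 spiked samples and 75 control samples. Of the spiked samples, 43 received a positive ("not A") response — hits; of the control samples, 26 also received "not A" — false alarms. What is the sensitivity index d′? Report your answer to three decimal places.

H = 43/75 = 0.5733
FA = 26/75 = 0.3467
z(H) = z(0.5733) = 0.1848
z(FA) = z(0.3467) = -0.3942
d' = z(H) − z(FA) = 0.1848 − (-0.3942) = 0.5790

d′ = 0.579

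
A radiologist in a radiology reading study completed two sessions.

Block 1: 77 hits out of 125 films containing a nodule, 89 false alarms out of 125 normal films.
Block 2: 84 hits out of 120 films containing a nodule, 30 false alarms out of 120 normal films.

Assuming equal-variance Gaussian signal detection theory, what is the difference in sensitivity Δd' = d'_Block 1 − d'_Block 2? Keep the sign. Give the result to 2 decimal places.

Δd' = -1.46

Block 1: z(0.6160) = 0.295, z(0.7120) = 0.559, d' = -0.264
Block 2: z(0.7000) = 0.524, z(0.2500) = -0.674, d' = 1.198
Δd' = d'_Block 1 − d'_Block 2 = -0.264 − 1.198 = -1.462
Block 2 has the higher sensitivity.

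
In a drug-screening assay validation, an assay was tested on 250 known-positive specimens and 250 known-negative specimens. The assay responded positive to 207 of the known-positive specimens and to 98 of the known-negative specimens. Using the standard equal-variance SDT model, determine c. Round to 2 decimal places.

H = 207/250 = 0.8280
FA = 98/250 = 0.3920
z(0.8280) = 0.946, z(0.3920) = -0.274
c = −½·[z(H) + z(FA)] = −0.5 × (0.946 + (-0.274)) = -0.336
c < 0: the assay has a liberal response bias.

c = -0.34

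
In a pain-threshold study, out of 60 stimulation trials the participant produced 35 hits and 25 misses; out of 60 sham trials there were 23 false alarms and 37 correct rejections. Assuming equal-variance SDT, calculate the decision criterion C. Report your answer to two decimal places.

C = 0.04

H = 35/60 = 0.5833
FA = 23/60 = 0.3833
z(0.5833) = 0.210, z(0.3833) = -0.297
c = −½·[z(H) + z(FA)] = −0.5 × (0.210 + (-0.297)) = 0.0435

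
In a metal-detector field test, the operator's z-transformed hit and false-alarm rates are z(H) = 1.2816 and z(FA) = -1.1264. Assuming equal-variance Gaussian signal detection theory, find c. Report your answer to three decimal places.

c = −½·[z(H) + z(FA)] = −½·(1.2816 + (-1.1264)) = -0.0776

c = -0.078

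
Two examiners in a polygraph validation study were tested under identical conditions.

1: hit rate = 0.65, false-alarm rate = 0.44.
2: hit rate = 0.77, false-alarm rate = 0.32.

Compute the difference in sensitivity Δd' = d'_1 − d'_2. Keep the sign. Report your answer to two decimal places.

Δd' = -0.67

1: z(0.65) = 0.385, z(0.44) = -0.151, d' = 0.536
2: z(0.77) = 0.739, z(0.32) = -0.468, d' = 1.207
Δd' = d'_1 − d'_2 = 0.536 − 1.207 = -0.671
2 has the higher sensitivity.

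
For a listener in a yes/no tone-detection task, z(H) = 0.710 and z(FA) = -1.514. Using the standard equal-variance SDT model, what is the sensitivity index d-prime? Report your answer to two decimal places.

d' = z(H) − z(FA) = 0.710 − (-1.514) = 2.224

d-prime = 2.22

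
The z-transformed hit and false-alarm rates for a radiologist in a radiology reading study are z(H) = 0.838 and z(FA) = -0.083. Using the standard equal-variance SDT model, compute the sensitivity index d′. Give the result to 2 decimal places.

d' = z(H) − z(FA) = 0.838 − (-0.083) = 0.921

d′ = 0.92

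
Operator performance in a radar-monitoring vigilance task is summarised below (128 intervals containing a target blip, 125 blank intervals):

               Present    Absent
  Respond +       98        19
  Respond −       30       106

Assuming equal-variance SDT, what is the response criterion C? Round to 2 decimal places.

C = 0.15

H = 98/128 = 0.7656
FA = 19/125 = 0.1520
z(0.7656) = 0.724, z(0.1520) = -1.028
c = −½·[z(H) + z(FA)] = −0.5 × (0.724 + (-1.028)) = 0.152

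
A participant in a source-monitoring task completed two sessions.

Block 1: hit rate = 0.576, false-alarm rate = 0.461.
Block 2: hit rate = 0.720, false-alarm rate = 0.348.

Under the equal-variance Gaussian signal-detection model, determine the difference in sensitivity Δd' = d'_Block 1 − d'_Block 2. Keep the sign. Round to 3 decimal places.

Block 1: z(0.576) = 0.1917, z(0.461) = -0.0979, d' = 0.2896
Block 2: z(0.720) = 0.5828, z(0.348) = -0.3907, d' = 0.9735
Δd' = d'_Block 1 − d'_Block 2 = 0.2896 − 0.9735 = -0.6839
Block 2 has the higher sensitivity.

Δd' = -0.684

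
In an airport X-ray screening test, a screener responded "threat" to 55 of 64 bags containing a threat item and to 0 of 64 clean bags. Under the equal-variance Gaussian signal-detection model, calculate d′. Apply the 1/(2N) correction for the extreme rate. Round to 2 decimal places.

d′ = 3.50

The false-alarm rate is 0/64 = 0, so apply the 1/(2N) correction: FA → 1/(2·64) = 0.00781.
z(H) = z(0.85938) = 1.078
z(FA) = z(0.00781) = -2.418
d' = 1.078 − (-2.418) = 3.496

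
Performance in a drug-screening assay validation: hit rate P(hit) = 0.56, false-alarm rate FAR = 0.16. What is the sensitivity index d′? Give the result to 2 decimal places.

z(H) = z(0.56) = 0.1510
z(FA) = z(0.16) = -0.9945
d' = z(H) − z(FA) = 0.1510 − (-0.9945) = 1.1455

d′ = 1.15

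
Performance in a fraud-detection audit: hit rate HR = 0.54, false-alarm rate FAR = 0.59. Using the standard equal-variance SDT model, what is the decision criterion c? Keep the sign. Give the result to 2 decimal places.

c = -0.16

z(H) = 0.1004
z(FA) = 0.2275
c = −½·[z(H) + z(FA)] = −0.5 × (0.1004 + 0.2275) = -0.16395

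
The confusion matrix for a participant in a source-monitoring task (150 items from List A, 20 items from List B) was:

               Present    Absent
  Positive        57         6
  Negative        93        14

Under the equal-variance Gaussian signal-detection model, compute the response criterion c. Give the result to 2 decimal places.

c = 0.41

H = 57/150 = 0.3800
FA = 6/20 = 0.3000
z(H) = -0.305
z(FA) = -0.524
c = −½·[z(H) + z(FA)] = −0.5 × (-0.305 + (-0.524)) = 0.4145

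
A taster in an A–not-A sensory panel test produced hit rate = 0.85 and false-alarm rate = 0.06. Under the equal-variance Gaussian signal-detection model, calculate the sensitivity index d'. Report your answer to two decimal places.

d' = 2.59

Φ⁻¹(0.85) = 1.0364, Φ⁻¹(0.06) = -1.5548
d' = z(H) − z(FA) = 1.0364 − (-1.5548) = 2.5912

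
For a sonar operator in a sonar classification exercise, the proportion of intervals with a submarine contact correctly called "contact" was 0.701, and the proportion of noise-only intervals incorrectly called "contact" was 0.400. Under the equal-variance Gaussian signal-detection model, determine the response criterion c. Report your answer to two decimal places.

c = -0.14

z(H) = 0.5273
z(FA) = -0.2533
c = −½·[z(H) + z(FA)] = −0.5 × (0.5273 + (-0.2533)) = -0.1370
c < 0: the sonar operator has a liberal response bias.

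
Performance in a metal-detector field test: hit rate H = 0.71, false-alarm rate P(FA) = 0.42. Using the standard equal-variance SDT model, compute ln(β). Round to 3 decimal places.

ln β = -0.133

Φ⁻¹(H) = 0.5534
Φ⁻¹(FA) = -0.2019
ln β = −½·[z(H)² − z(FA)²] = −0.5 × (0.3063 − 0.0408) = -0.13275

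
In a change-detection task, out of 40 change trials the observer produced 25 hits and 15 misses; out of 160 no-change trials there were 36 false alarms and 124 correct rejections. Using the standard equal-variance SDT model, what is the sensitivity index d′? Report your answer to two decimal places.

H = 25/40 = 0.6250
FA = 36/160 = 0.2250
z(0.6250) = 0.3186, z(0.2250) = -0.7554
d' = z(H) − z(FA) = 0.3186 − (-0.7554) = 1.0740

d′ = 1.07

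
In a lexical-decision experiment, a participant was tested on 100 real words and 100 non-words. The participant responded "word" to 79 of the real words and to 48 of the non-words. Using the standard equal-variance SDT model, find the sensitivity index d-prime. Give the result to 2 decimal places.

H = 79/100 = 0.7900
FA = 48/100 = 0.4800
Φ⁻¹(0.7900) = 0.8064, Φ⁻¹(0.4800) = -0.0502
d' = z(H) − z(FA) = 0.8064 − (-0.0502) = 0.8566

d-prime = 0.86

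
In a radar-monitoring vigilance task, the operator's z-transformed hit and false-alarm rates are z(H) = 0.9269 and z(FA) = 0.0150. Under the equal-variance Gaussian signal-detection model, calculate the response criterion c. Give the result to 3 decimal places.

c = -0.471

c = −½·[z(H) + z(FA)] = −½·(0.9269 + 0.0150) = -0.47095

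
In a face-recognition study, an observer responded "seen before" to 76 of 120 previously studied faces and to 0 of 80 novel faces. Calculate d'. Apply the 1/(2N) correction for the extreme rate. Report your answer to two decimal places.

d' = 2.84

The false-alarm rate is 0/80 = 0, so apply the 1/(2N) correction: FA → 1/(2·80) = 0.00625.
z(H) = z(0.63333) = 0.341
z(FA) = z(0.00625) = -2.498
d' = 0.341 − (-2.498) = 2.839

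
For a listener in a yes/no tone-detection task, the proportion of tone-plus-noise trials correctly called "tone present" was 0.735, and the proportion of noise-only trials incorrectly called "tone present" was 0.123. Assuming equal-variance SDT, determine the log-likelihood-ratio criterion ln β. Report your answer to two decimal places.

Φ⁻¹(H) = 0.628
Φ⁻¹(FA) = -1.160
ln β = −½·[z(H)² − z(FA)²] = −0.5 × (0.394 − 1.346) = 0.476

ln β = 0.48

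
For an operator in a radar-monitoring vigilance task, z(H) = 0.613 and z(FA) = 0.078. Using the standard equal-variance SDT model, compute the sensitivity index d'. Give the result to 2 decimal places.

d' = 0.54

d' = z(H) − z(FA) = 0.613 − 0.078 = 0.535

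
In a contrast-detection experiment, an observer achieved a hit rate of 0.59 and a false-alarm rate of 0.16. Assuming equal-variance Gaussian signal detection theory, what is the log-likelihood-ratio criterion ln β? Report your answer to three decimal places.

z(H) = z(0.59) = 0.2275
z(FA) = z(0.16) = -0.9945
ln β = −½·[z(H)² − z(FA)²] = −0.5 × (0.0518 − 0.9890) = 0.4686

ln β = 0.469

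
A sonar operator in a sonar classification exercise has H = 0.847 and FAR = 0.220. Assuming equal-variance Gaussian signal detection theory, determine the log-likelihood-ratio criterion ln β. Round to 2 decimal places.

ln β = -0.23

Φ⁻¹(0.847) = 1.024, Φ⁻¹(0.220) = -0.772
ln β = −½·[z(H)² − z(FA)²] = −0.5 × (1.049 − 0.596) = -0.2265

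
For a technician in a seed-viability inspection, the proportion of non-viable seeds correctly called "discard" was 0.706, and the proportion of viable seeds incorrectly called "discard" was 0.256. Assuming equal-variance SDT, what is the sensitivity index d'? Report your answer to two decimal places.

d' = 1.20

z(0.706) = 0.5417, z(0.256) = -0.6557
d' = z(H) − z(FA) = 0.5417 − (-0.6557) = 1.1974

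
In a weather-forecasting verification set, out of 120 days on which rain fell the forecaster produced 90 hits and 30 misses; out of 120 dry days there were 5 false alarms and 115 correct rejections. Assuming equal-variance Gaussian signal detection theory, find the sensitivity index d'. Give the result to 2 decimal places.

H = 90/120 = 0.7500
FA = 5/120 = 0.0417
z(H) = z(0.7500) = 0.6745
z(FA) = z(0.0417) = -1.7313
d' = z(H) − z(FA) = 0.6745 − (-1.7313) = 2.4058

d' = 2.41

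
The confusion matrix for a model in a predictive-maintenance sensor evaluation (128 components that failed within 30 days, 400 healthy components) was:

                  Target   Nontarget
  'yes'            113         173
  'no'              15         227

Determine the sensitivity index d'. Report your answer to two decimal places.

H = 113/128 = 0.8828
FA = 173/400 = 0.4325
z(H) = z(0.8828) = 1.1891
z(FA) = z(0.4325) = -0.1700
d' = z(H) − z(FA) = 1.1891 − (-0.1700) = 1.3591

d' = 1.36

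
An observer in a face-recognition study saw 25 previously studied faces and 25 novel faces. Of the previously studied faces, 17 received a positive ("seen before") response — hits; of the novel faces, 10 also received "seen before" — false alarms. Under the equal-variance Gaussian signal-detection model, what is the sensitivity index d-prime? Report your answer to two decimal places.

H = 17/25 = 0.6800
FA = 10/25 = 0.4000
z(0.6800) = 0.468, z(0.4000) = -0.253
d' = z(H) − z(FA) = 0.468 − (-0.253) = 0.721

d-prime = 0.72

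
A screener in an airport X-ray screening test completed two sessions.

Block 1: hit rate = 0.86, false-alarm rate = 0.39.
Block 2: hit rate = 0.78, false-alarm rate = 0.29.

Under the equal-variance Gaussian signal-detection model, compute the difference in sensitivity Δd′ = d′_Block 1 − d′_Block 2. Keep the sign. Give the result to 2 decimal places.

Block 1: z(0.86) = 1.080, z(0.39) = -0.279, d' = 1.359
Block 2: z(0.78) = 0.772, z(0.29) = -0.553, d' = 1.325
Δd' = d'_Block 1 − d'_Block 2 = 1.359 − 1.325 = 0.034
Block 1 has the higher sensitivity.

Δd′ = 0.03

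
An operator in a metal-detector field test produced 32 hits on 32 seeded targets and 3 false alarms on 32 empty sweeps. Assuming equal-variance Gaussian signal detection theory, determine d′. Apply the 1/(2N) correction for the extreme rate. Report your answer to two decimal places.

d′ = 3.47

The hit rate is 32/32 = 1, so apply the 1/(2N) correction: H → 1 − 1/(2·32) = 0.98438.
z(H) = z(0.98438) = 2.154
z(FA) = z(0.09375) = -1.318
d' = 2.154 − (-1.318) = 3.472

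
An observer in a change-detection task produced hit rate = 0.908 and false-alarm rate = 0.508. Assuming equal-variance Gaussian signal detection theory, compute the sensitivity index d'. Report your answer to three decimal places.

d' = 1.308

z(H) = 1.3285
z(FA) = 0.0201
d' = z(H) − z(FA) = 1.3285 − 0.0201 = 1.3084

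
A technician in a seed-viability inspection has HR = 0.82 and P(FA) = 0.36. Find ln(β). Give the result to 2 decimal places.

ln β = -0.35

z(H) = z(0.82) = 0.915
z(FA) = z(0.36) = -0.358
ln β = −½·[z(H)² − z(FA)²] = −0.5 × (0.837 − 0.128) = -0.3545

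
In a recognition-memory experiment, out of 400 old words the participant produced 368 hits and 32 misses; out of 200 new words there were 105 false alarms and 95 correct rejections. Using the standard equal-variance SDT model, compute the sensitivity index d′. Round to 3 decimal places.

H = 368/400 = 0.9200
FA = 105/200 = 0.5250
z(H) = 1.4051
z(FA) = 0.0627
d' = z(H) − z(FA) = 1.4051 − 0.0627 = 1.3424

d′ = 1.342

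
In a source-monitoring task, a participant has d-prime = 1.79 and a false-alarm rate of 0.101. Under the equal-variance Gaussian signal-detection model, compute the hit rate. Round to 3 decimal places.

z(false-alarm rate) = z(0.101) = -1.2759
z(H) = z(FA) + d' = -1.2759 + 1.79 = 0.5141
hit rate = Φ(0.5141) = 0.6964

hit rate = 0.696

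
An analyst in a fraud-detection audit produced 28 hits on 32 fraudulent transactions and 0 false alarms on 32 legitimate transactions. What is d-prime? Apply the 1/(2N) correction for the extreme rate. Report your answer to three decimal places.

The false-alarm rate is 0/32 = 0, so apply the 1/(2N) correction: FA → 1/(2·32) = 0.01562.
z(H) = z(0.87500) = 1.1503
z(FA) = z(0.01562) = -2.1540
d' = 1.1503 − (-2.1540) = 3.3043

d-prime = 3.304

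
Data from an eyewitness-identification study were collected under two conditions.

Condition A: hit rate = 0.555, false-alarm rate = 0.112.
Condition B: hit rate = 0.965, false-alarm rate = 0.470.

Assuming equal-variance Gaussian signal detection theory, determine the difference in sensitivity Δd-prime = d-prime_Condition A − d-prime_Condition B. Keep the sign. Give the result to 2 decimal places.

Condition A: z(0.555) = 0.138, z(0.112) = -1.216, d' = 1.354
Condition B: z(0.965) = 1.812, z(0.470) = -0.075, d' = 1.887
Δd' = d'_Condition A − d'_Condition B = 1.354 − 1.887 = -0.533
Condition B has the higher sensitivity.

Δd-prime = -0.53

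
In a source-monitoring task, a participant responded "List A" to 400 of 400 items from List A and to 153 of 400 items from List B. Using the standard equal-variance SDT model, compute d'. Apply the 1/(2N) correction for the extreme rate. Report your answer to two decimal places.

d' = 3.32

The hit rate is 400/400 = 1, so apply the 1/(2N) correction: H → 1 − 1/(2·400) = 0.99875.
z(H) = z(0.99875) = 3.023
z(FA) = z(0.38250) = -0.299
d' = 3.023 − (-0.299) = 3.322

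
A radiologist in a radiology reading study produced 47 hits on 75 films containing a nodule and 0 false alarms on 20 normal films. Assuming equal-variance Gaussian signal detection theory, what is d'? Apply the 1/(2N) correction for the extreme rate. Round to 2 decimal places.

The false-alarm rate is 0/20 = 0, so apply the 1/(2N) correction: FA → 1/(2·20) = 0.02500.
z(H) = z(0.62667) = 0.323
z(FA) = z(0.02500) = -1.960
d' = 0.323 − (-1.960) = 2.283

d' = 2.28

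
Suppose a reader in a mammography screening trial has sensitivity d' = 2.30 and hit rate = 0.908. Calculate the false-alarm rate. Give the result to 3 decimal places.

false-alarm rate = 0.166

z(hit rate) = z(0.908) = 1.3285
z(FA) = z(H) − d' = 1.3285 − 2.30 = -0.9715
false-alarm rate = Φ(-0.9715) = 0.1656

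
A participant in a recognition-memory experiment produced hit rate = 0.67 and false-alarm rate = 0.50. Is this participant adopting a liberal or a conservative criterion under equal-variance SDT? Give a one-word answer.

liberal

z(H) = 0.440, z(FA) = 0.000
c = −½·(z(H) + z(FA)) = -0.220
c < 0 → liberal criterion (biased toward responding “yes”).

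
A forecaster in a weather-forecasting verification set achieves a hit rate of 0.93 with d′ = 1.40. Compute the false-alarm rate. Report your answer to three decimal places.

z(hit rate) = z(0.93) = 1.4758
z(FA) = z(H) − d' = 1.4758 − 1.40 = 0.0758
false-alarm rate = Φ(0.0758) = 0.5302

false-alarm rate = 0.530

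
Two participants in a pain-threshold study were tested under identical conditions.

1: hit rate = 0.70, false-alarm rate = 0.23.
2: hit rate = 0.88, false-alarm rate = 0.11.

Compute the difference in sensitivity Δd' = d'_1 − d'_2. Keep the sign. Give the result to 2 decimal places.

1: z(0.70) = 0.524, z(0.23) = -0.739, d' = 1.263
2: z(0.88) = 1.175, z(0.11) = -1.227, d' = 2.402
Δd' = d'_1 − d'_2 = 1.263 − 2.402 = -1.139
2 has the higher sensitivity.

Δd' = -1.14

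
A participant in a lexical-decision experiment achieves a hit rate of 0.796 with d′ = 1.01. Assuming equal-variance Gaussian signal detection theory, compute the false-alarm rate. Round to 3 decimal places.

z(hit rate) = z(0.796) = 0.8274
z(FA) = z(H) − d' = 0.8274 − 1.01 = -0.1826
false-alarm rate = Φ(-0.1826) = 0.4276

false-alarm rate = 0.428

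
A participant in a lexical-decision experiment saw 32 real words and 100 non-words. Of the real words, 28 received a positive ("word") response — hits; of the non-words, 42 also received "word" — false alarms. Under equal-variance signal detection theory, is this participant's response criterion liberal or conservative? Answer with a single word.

liberal

z(H) = 1.150, z(FA) = -0.202
c = −½·(z(H) + z(FA)) = -0.474
c < 0 → liberal criterion (biased toward responding “yes”).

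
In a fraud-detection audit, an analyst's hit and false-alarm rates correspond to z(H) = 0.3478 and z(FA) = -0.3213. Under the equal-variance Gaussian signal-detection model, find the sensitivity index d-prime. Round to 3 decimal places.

d-prime = 0.669

d' = z(H) − z(FA) = 0.3478 − (-0.3213) = 0.6691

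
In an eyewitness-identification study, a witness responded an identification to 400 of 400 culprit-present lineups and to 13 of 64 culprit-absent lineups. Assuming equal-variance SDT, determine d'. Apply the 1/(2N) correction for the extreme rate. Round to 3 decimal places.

The hit rate is 400/400 = 1, so apply the 1/(2N) correction: H → 1 − 1/(2·400) = 0.99875.
z(H) = z(0.99875) = 3.0233
z(FA) = z(0.20312) = -0.8305
d' = 3.0233 − (-0.8305) = 3.8538

d' = 3.854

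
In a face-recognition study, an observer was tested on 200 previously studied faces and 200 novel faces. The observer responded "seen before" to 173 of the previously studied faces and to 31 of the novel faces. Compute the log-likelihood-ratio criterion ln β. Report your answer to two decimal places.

H = 173/200 = 0.8650
FA = 31/200 = 0.1550
z(H) = z(0.8650) = 1.103
z(FA) = z(0.1550) = -1.015
ln β = −½·[z(H)² − z(FA)²] = −0.5 × (1.217 − 1.030) = -0.0935

ln β = -0.09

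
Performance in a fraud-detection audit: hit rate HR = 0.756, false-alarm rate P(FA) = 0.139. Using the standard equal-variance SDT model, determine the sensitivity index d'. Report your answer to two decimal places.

d' = 1.78

z(0.756) = 0.693, z(0.139) = -1.085
d' = z(H) − z(FA) = 0.693 − (-1.085) = 1.778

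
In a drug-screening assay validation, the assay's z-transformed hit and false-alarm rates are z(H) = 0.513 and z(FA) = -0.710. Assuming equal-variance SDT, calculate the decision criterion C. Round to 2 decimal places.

c = −½·[z(H) + z(FA)] = −½·(0.513 + (-0.710)) = 0.0985

C = 0.10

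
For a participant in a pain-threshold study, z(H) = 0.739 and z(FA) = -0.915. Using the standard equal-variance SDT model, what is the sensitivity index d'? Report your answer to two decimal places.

d' = 1.65

d' = z(H) − z(FA) = 0.739 − (-0.915) = 1.654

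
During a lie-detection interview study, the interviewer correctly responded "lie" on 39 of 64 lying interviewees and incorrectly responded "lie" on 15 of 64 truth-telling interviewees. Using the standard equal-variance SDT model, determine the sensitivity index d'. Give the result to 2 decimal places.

d' = 1.00

H = 39/64 = 0.6094
FA = 15/64 = 0.2344
z(H) = z(0.6094) = 0.278
z(FA) = z(0.2344) = -0.724
d' = z(H) − z(FA) = 0.278 − (-0.724) = 1.002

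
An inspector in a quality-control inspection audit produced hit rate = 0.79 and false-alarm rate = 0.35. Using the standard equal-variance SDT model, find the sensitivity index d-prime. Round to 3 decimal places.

d-prime = 1.192

Φ⁻¹(H) = 0.8064
Φ⁻¹(FA) = -0.3853
d' = z(H) − z(FA) = 0.8064 − (-0.3853) = 1.1917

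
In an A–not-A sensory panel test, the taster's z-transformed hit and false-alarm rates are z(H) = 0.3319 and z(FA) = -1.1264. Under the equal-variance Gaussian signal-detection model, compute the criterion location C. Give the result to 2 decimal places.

c = −½·[z(H) + z(FA)] = −½·(0.3319 + (-1.1264)) = 0.39725

C = 0.40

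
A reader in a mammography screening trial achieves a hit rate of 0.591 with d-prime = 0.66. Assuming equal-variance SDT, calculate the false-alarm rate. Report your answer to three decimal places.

z(hit rate) = z(0.591) = 0.2301
z(FA) = z(H) − d' = 0.2301 − 0.66 = -0.4299
false-alarm rate = Φ(-0.4299) = 0.3336

false-alarm rate = 0.334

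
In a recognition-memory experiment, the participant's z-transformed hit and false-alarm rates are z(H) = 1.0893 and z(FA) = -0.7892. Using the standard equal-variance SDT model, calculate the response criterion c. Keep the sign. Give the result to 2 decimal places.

c = -0.15

c = −½·[z(H) + z(FA)] = −½·(1.0893 + (-0.7892)) = -0.15005
c < 0: the participant has a liberal response bias.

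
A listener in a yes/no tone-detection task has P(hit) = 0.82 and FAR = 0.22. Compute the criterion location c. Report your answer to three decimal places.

c = -0.072

Φ⁻¹(H) = Φ⁻¹(0.82) = 0.9154
Φ⁻¹(FA) = Φ⁻¹(0.22) = -0.7722
c = −½·[z(H) + z(FA)] = −0.5 × (0.9154 + (-0.7722)) = -0.0716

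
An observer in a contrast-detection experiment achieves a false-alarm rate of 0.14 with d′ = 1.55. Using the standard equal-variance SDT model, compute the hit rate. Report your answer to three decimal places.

hit rate = 0.681

z(false-alarm rate) = z(0.14) = -1.0803
z(H) = z(FA) + d' = -1.0803 + 1.55 = 0.4697
hit rate = Φ(0.4697) = 0.6807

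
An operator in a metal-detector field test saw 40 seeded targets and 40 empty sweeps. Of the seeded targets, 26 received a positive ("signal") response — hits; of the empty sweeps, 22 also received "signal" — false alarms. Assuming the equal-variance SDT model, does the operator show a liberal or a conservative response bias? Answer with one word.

liberal

z(H) = 0.385, z(FA) = 0.126
c = −½·(z(H) + z(FA)) = -0.2555
c < 0 → liberal criterion (biased toward responding “yes”).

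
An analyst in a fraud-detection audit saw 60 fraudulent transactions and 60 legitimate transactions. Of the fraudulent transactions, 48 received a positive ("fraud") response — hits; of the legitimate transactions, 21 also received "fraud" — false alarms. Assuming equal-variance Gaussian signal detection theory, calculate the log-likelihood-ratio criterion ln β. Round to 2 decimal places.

H = 48/60 = 0.8000
FA = 21/60 = 0.3500
z(0.8000) = 0.842, z(0.3500) = -0.385
ln β = −½·[z(H)² − z(FA)²] = −0.5 × (0.709 − 0.148) = -0.2805

ln β = -0.28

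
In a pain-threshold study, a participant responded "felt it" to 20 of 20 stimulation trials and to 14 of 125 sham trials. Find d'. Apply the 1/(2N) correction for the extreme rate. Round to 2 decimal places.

The hit rate is 20/20 = 1, so apply the 1/(2N) correction: H → 1 − 1/(2·20) = 0.97500.
z(H) = z(0.97500) = 1.960
z(FA) = z(0.11200) = -1.216
d' = 1.960 − (-1.216) = 3.176

d' = 3.18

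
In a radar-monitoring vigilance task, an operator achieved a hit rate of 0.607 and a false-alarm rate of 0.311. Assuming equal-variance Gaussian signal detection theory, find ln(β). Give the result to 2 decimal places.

Φ⁻¹(H) = Φ⁻¹(0.607) = 0.272
Φ⁻¹(FA) = Φ⁻¹(0.311) = -0.493
ln β = −½·[z(H)² − z(FA)²] = −0.5 × (0.074 − 0.243) = 0.0845

ln β = 0.08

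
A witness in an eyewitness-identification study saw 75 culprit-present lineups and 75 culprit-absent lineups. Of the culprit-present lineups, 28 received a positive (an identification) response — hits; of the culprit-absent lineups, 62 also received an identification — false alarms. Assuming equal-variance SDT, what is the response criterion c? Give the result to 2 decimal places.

H = 28/75 = 0.3733
FA = 62/75 = 0.8267
z(H) = -0.323
z(FA) = 0.941
c = −½·[z(H) + z(FA)] = −0.5 × (-0.323 + 0.941) = -0.309

c = -0.31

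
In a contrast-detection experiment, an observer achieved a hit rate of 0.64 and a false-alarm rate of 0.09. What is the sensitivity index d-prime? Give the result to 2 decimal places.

d-prime = 1.70

z(0.64) = 0.358, z(0.09) = -1.341
d' = z(H) − z(FA) = 0.358 − (-1.341) = 1.699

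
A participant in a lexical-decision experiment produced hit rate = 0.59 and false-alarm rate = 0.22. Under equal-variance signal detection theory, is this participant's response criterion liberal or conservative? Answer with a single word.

z(H) = 0.228, z(FA) = -0.772
c = −½·(z(H) + z(FA)) = 0.272
c > 0 → conservative criterion (biased toward responding “no”).

conservative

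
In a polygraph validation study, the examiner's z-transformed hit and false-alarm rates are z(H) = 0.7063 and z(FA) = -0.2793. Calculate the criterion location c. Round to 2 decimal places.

c = −½·[z(H) + z(FA)] = −½·(0.7063 + (-0.2793)) = -0.2135

c = -0.21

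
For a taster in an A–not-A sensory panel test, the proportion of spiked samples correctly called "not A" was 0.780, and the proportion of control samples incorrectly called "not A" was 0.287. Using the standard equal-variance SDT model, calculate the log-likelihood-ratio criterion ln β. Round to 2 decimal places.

ln β = -0.14

Φ⁻¹(0.780) = 0.772, Φ⁻¹(0.287) = -0.562
ln β = −½·[z(H)² − z(FA)²] = −0.5 × (0.596 − 0.316) = -0.140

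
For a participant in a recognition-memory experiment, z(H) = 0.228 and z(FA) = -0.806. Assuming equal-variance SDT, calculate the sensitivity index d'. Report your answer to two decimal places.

d' = 1.03

d' = z(H) − z(FA) = 0.228 − (-0.806) = 1.034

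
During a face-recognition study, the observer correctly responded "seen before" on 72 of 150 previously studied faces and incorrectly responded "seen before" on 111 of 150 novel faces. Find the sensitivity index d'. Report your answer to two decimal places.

d' = -0.69

H = 72/150 = 0.4800
FA = 111/150 = 0.7400
z(H) = -0.050
z(FA) = 0.643
d' = z(H) − z(FA) = -0.050 − 0.643 = -0.693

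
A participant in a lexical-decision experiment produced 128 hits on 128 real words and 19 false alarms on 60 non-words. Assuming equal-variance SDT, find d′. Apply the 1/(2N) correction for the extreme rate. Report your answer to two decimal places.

The hit rate is 128/128 = 1, so apply the 1/(2N) correction: H → 1 − 1/(2·128) = 0.99609.
z(H) = z(0.99609) = 2.660
z(FA) = z(0.31667) = -0.477
d' = 2.660 − (-0.477) = 3.137

d′ = 3.14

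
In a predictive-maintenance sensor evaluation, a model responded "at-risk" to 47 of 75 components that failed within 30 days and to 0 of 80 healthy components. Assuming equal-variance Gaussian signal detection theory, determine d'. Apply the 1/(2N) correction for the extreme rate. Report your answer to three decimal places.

The false-alarm rate is 0/80 = 0, so apply the 1/(2N) correction: FA → 1/(2·80) = 0.00625.
z(H) = z(0.62667) = 0.3230
z(FA) = z(0.00625) = -2.4977
d' = 0.3230 − (-2.4977) = 2.8207

d' = 2.821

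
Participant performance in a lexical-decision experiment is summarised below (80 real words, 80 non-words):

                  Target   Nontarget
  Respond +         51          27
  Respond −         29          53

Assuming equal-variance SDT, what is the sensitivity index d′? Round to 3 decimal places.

d′ = 0.771

H = 51/80 = 0.6375
FA = 27/80 = 0.3375
z(H) = z(0.6375) = 0.3518
z(FA) = z(0.3375) = -0.4193
d' = z(H) − z(FA) = 0.3518 − (-0.4193) = 0.7711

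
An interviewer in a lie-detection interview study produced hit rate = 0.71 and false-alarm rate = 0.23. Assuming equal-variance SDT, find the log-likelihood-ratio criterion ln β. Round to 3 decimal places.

ln β = 0.120

z(H) = 0.5534
z(FA) = -0.7388
ln β = −½·[z(H)² − z(FA)²] = −0.5 × (0.3063 − 0.5458) = 0.11975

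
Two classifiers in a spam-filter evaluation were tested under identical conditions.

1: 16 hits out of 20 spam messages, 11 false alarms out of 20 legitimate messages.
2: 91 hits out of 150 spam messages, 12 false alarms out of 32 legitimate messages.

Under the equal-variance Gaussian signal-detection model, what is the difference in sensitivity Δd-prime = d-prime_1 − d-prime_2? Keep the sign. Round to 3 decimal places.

Δd-prime = 0.127

1: z(0.8000) = 0.8416, z(0.5500) = 0.1257, d' = 0.7159
2: z(0.6067) = 0.2707, z(0.3750) = -0.3186, d' = 0.5893
Δd' = d'_1 − d'_2 = 0.7159 − 0.5893 = 0.1266
1 has the higher sensitivity.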